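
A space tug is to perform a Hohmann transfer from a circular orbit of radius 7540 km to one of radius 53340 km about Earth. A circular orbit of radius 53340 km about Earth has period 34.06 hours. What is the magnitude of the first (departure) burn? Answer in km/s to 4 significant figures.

From Kepler's third law T² = 4π²r³/μ at r = 53340 km, T = 34.06 hours = 34.06 × 3600 s = 1.22616×10^5 s: μ = 4π²r³/T² = 3.98496×10^5 km³/s².
The Hohmann ellipse has a_t = (r₁ + r₂)/2 = 30440 km.
On the circular orbit at r = 7540 km, v_c = √(μ/r) = 7.26987 km/s.
Vis-viva on the transfer ellipse at r = 7540 km gives v_t = √[μ(2/r − 1/a_t)] = 9.62345 km/s.
Δv₁ = |v_t − v_c| = |9.62345 − 7.26987| = 2.354 km/s.

Δv₁ = 2.354 km/s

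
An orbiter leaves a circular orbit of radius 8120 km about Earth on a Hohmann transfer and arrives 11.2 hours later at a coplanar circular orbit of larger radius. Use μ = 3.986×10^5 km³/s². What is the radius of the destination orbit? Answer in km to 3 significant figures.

r₂ = 72600 km

Transfer time t = 11.2 hours = 40320 s, and t = π√(a_t³/μ).
So a_t = (μ t²/π²)^(1/3) = (3.986×10^5 × (40320)² / π²)^(1/3) = 40342 km.
Since a_t = (r₁ + r₂)/2, r₂ = 2a_t − r₁ = 2×40342 − 8120 = 72564 km.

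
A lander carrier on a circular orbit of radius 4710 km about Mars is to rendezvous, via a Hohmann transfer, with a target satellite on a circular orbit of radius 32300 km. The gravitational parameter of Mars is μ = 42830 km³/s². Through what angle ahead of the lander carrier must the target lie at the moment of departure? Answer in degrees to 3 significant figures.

Semi-major axis of the transfer orbit: a_t = (4710 + 32300)/2 = 18505 km.
The half-period of the transfer ellipse is t = π√(a_t³/μ) = 38212.9 s.
The target's mean motion on its circular orbit is ω₂ = √(μ/r₂³) = 3.56509×10^-5 rad/s.
Angle swept by the target during transfer: ω₂·t = 1.36232 rad = 78.06°.
Arrival is 180° from departure on the ellipse, so φ = 180° − 78.06° = 102°.

φ = 102°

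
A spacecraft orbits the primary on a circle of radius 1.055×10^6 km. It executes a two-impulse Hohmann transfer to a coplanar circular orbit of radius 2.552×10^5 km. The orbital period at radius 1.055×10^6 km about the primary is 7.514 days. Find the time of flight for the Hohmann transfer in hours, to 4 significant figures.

From Kepler's third law T² = 4π²r³/μ at r = 1.055×10^6 km, T = 7.514 days = 7.514 × 86400 s = 6.492096×10^5 s: μ = 4π²r³/T² = 1.09988×10^8 km³/s².
The Hohmann ellipse has a_t = (r₁ + r₂)/2 = 6.551×10^5 km.
Half the transfer-orbit period gives t = π√(a_t³/μ) = 1.5883×10^5 s.
Converting: 1.5883×10^5 s ÷ 3600 s/hour = 44.12 hours.

t = 44.12 hours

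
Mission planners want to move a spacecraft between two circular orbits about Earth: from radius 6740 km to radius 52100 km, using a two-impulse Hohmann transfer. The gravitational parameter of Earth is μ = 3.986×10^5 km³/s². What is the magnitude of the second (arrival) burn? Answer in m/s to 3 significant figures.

Transfer-ellipse semi-major axis a_t = (r₁ + r₂)/2 = (6740 + 52100)/2 = 29420 km.
Circular speed at r = 52100 km: v_c = √(μ/r) = 2.766 km/s.
Transfer-orbit speed at the same r (vis-viva, a = a_t): v_t = √[μ(2/r − 1/a_t)] = 1.324 km/s.
Δv₂ = |v_t − v_c| = |1.324 − 2.766| = 1.442 km/s.

Δv₂ = 1440 m/s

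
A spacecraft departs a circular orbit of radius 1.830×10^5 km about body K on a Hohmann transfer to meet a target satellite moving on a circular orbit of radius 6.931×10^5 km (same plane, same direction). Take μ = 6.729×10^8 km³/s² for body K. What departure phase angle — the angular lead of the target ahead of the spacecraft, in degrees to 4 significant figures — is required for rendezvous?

φ = 89.56°

Transfer-ellipse semi-major axis a_t = (r₁ + r₂)/2 = (1.830×10^5 + 6.931×10^5)/2 = 4.3805×10^5 km.
The half-period of the transfer ellipse is t = π√(a_t³/μ) = 35110 s.
The target's mean motion on its circular orbit is ω₂ = √(μ/r₂³) = 4.496×10^-5 rad/s.
Angle swept by the target during transfer: ω₂·t = 1.5785 rad = 90.44°.
Arrival is 180° from departure on the ellipse, so φ = 180° − 90.44° = 89.56°.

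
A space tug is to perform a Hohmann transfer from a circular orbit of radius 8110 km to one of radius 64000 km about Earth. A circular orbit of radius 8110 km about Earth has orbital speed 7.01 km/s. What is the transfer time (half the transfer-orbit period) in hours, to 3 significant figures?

From the circular-orbit relation v² = μ/r at r = 8110 km: μ = v²r = (7.01)² × 8110 = 3.98526×10^5 km³/s².
Semi-major axis of the transfer orbit: a_t = (8110 + 64000)/2 = 36055 km.
Transfer time t = π√(a_t³/μ) = π√((36055)³ / 3.98526×10^5) = 34070 s.
Converting: 34070 s ÷ 3600 s/hour = 9.46 hours.

t = 9.46 hours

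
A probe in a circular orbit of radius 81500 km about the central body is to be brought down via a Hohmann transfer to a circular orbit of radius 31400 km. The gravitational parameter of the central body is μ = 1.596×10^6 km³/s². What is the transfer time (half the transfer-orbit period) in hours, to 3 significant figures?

t = 9.26 hours

The Hohmann ellipse has a_t = (r₁ + r₂)/2 = 56450 km.
By Kepler's third law the transfer-orbit period is T = 2π√(a_t³/μ), so t = T/2 = 33350 s.
Converting: 33350 s ÷ 3600 s/hour = 9.26 hours.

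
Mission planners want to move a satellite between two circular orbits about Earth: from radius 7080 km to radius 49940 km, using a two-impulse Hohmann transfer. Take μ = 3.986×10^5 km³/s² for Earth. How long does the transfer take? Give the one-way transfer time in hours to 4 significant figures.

Transfer-ellipse semi-major axis a_t = (r₁ + r₂)/2 = (7080 + 49940)/2 = 28510 km.
By Kepler's third law the transfer-orbit period is T = 2π√(a_t³/μ), so t = T/2 = 23954 s.
Converting: 23954 s ÷ 3600 s/hour = 6.654 hours.

t = 6.654 hours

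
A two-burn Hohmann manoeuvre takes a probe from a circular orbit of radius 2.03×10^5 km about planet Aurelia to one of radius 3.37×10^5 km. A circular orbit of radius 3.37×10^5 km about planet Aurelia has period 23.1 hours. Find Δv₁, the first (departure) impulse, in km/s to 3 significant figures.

Δv₁ = 3.85 km/s

From Kepler's third law T² = 4π²r³/μ at r = 3.37×10^5 km, T = 23.1 hours = 23.1 × 3600 s = 83160 s: μ = 4π²r³/T² = 2.18484×10^8 km³/s².
Transfer-ellipse semi-major axis a_t = (r₁ + r₂)/2 = (2.030×10^5 + 3.370×10^5)/2 = 2.700×10^5 km.
On the circular orbit at r = 2.030×10^5 km, v_c = √(μ/r) = 32.807 km/s.
Transfer-orbit speed at the same r (vis-viva, a = a_t): v_t = √[μ(2/r − 1/a_t)] = 36.652 km/s.
Δv₁ = |v_t − v_c| = |36.652 − 32.807| = 3.845 km/s.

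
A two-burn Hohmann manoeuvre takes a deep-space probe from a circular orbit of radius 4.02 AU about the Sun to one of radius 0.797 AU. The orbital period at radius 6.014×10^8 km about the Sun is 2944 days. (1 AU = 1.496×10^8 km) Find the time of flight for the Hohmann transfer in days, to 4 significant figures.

t = 682.6 days

From Kepler's third law T² = 4π²r³/μ at r = 6.014×10^8 km, T = 2944 days = 2944 × 86400 s = 2.543616×10^8 s: μ = 4π²r³/T² = 1.32723×10^11 km³/s².
In km: r₁ = 4.02 × 1.496×10^8 = 6.01392×10^8 km; r₂ = 0.797 × 1.496×10^8 = 1.192312×10^8 km.
The Hohmann ellipse has a_t = (r₁ + r₂)/2 = 3.603116×10^8 km.
Half the transfer-orbit period gives t = π√(a_t³/μ) = 5.898×10^7 s.
Converting: 5.898×10^7 s ÷ 86400 s/day = 682.6 days.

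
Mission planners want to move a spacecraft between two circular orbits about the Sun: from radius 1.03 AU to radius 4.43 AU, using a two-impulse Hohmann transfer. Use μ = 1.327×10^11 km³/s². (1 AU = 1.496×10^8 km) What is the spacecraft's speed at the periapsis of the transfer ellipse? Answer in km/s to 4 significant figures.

In km: r₁ = 1.03 × 1.496×10^8 = 1.54088×10^8 km; r₂ = 4.43 × 1.496×10^8 = 6.62728×10^8 km.
The Hohmann ellipse has a_t = (r₁ + r₂)/2 = 4.08408×10^8 km.
At periapsis, r = 1.54088×10^8 km.
Vis-viva: v = √[μ(2/r − 1/a_t)] = √[1.327×10^11 × (2/1.54088×10^8 − 1/4.08408×10^8)] = 37.38 km/s.

v = 37.38 km/s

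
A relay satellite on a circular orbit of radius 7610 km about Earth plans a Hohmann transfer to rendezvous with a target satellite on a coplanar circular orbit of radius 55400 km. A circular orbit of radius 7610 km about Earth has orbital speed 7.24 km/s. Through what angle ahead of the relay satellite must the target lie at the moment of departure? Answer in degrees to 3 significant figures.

From the circular-orbit relation v² = μ/r at r = 7610 km: μ = v²r = (7.24)² × 7610 = 3.98898×10^5 km³/s².
The Hohmann ellipse has a_t = (r₁ + r₂)/2 = 31505 km.
The half-period of the transfer ellipse is t = π√(a_t³/μ) = 27816 s.
The target's mean motion on its circular orbit is ω₂ = √(μ/r₂³) = 4.8436×10^-5 rad/s.
Angle swept by the target during transfer: ω₂·t = 1.3473 rad = 77.19°.
The relay satellite traverses 180° on the transfer ellipse, so the target must lead by 180° − 77.19° = 103°.

φ = 103°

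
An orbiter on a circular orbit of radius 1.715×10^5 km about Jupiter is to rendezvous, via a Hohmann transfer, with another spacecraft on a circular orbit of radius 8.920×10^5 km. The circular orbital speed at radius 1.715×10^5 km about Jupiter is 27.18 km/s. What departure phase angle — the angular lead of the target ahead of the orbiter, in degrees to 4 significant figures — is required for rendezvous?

From the circular-orbit relation v² = μ/r at r = 1.715×10^5 km: μ = v²r = (27.18)² × 1.715×10^5 = 1.26696×10^8 km³/s².
Transfer-ellipse semi-major axis a_t = (r₁ + r₂)/2 = (1.715×10^5 + 8.920×10^5)/2 = 5.3175×10^5 km.
The half-period of the transfer ellipse is t = π√(a_t³/μ) = 1.082×10^5 s.
Target angular speed ω₂ = √(μ/r₂³) = 1.336×10^-5 rad/s.
Angle swept by the target during transfer: ω₂·t = 1.446 rad = 82.85°.
The orbiter traverses 180° on the transfer ellipse, so the target must lead by 180° − 82.85° = 97.15°.

φ = 97.15°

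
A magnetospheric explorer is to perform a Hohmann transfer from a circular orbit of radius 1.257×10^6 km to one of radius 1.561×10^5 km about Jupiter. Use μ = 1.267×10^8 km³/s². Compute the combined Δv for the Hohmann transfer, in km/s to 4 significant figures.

The Hohmann ellipse has a_t = (r₁ + r₂)/2 = 7.0655×10^5 km.
Circular speed at r₁: v₁ = √(μ/r₁) = √(1.267×10^8/1.257×10^6) = 10.04 km/s.
Transfer-orbit speed at r₁ (v² = μ(2/r − 1/a)): v_a = √[μ(2/r₁ − 1/a_t)] = 4.719 km/s.
First burn Δv₁ = |v_a − v₁| = 5.321 km/s.
At r₂, v₂ = √(μ/r₂) = 28.49 km/s.
Transfer-orbit speed at r₂: v_p = √[μ(2/r₂ − 1/a_t)] = 38.00 km/s.
Second burn Δv₂ = |v₂ − v_p| = 9.510 km/s.
Δv = Δv₁ + Δv₂ = 5.321 + 9.510 = 14.83 km/s.

Δv = 14.83 km/s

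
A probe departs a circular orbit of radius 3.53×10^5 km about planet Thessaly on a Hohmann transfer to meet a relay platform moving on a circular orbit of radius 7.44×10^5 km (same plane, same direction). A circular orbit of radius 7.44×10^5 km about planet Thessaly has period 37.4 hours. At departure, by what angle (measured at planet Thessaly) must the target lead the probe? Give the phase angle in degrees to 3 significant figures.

From Kepler's third law T² = 4π²r³/μ at r = 7.44×10^5 km, T = 37.4 hours = 37.4 × 3600 s = 1.3464×10^5 s: μ = 4π²r³/T² = 8.96872×10^8 km³/s².
The Hohmann ellipse has a_t = (r₁ + r₂)/2 = 5.485×10^5 km.
Transfer time t = π√(a_t³/μ) = 42610 s.
The target's mean motion on its circular orbit is ω₂ = √(μ/r₂³) = 4.667×10^-5 rad/s.
Angle swept by the target during transfer: ω₂·t = 1.9886 rad = 113.9°.
The probe traverses 180° on the transfer ellipse, so the target must lead by 180° − 113.9° = 66.1°.

φ = 66.1°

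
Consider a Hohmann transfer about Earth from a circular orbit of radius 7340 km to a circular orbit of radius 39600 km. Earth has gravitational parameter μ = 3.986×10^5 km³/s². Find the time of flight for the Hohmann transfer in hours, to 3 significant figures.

t = 4.97 hours

The Hohmann ellipse has a_t = (r₁ + r₂)/2 = 23470 km.
By Kepler's third law the transfer-orbit period is T = 2π√(a_t³/μ), so t = T/2 = 17890 s.
Converting: 17890 s ÷ 3600 s/hour = 4.97 hours.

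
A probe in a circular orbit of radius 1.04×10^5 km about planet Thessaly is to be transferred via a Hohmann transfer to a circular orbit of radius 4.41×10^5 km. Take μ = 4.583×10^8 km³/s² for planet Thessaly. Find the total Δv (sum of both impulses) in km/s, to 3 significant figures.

Δv = 30.4 km/s

Semi-major axis of the transfer orbit: a_t = (1.040×10^5 + 4.410×10^5)/2 = 2.725×10^5 km.
At r₁ the circular-orbit speed is v₁ = √(μ/r₁) = 66.38 km/s.
Transfer-orbit speed at r₁ (vis-viva): v_p = √[μ(2/r₁ − 1/a_t)] = 84.45 km/s.
First burn Δv₁ = |v_p − v₁| = 18.07 km/s.
At r₂, v₂ = √(μ/r₂) = 32.24 km/s.
Transfer-orbit speed at r₂: v_a = √[μ(2/r₂ − 1/a_t)] = 19.92 km/s.
Second burn Δv₂ = |v₂ − v_a| = 12.32 km/s.
Total Δv = Δv₁ + Δv₂ = 30.39 km/s.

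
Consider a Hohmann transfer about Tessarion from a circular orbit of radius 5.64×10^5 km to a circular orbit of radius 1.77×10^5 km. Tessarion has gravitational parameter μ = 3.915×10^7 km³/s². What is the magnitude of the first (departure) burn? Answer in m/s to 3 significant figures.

Transfer-ellipse semi-major axis a_t = (r₁ + r₂)/2 = (5.640×10^5 + 1.770×10^5)/2 = 3.705×10^5 km.
On the circular orbit at r = 5.640×10^5 km, v_c = √(μ/r) = 8.332 km/s.
Transfer-orbit speed at the same r (vis-viva, a = a_t): v_t = √[μ(2/r − 1/a_t)] = 5.759 km/s.
Δv₁ = |v_t − v_c| = |5.759 − 8.332| = 2.573 km/s.

Δv₁ = 2570 m/s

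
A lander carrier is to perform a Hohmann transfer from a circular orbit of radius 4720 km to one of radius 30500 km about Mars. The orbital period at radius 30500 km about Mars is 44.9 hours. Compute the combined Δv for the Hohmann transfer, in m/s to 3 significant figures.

From Kepler's third law T² = 4π²r³/μ at r = 30500 km, T = 44.9 hours = 44.9 × 3600 s = 1.6164×10^5 s: μ = 4π²r³/T² = 42870.8 km³/s².
The Hohmann ellipse has a_t = (r₁ + r₂)/2 = 17610 km.
Circular speed at r₁: v₁ = √(μ/r₁) = √(42870.8/4720) = 3.01377 km/s.
Transfer-orbit speed at r₁ (vis-viva): v_p = √[μ(2/r₁ − 1/a_t)] = 3.96625 km/s.
First burn Δv₁ = |v_p − v₁| = 0.9525 km/s.
At r₂, v₂ = √(μ/r₂) = 1.1856 km/s.
Transfer-orbit speed at r₂: v_a = √[μ(2/r₂ − 1/a_t)] = 0.61379 km/s.
Second burn Δv₂ = |v₂ − v_a| = 0.5718 km/s.
Total Δv = Δv₁ + Δv₂ = 1.524 km/s.

Δv = 1520 m/s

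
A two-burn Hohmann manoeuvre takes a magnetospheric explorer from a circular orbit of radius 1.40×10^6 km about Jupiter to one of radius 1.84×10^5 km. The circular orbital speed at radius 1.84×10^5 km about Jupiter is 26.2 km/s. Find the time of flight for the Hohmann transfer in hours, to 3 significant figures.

t = 54.7 hours

From the circular-orbit relation v² = μ/r at r = 1.84×10^5 km: μ = v²r = (26.2)² × 1.84×10^5 = 1.26305×10^8 km³/s².
Transfer-ellipse semi-major axis a_t = (r₁ + r₂)/2 = (1.400×10^6 + 1.840×10^5)/2 = 7.920×10^5 km.
Half the transfer-orbit period gives t = π√(a_t³/μ) = 1.970×10^5 s.
Converting: 1.970×10^5 s ÷ 3600 s/hour = 54.7 hours.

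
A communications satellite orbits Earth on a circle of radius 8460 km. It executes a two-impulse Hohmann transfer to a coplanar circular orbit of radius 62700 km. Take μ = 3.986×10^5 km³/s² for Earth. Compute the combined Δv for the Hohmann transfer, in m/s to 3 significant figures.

Transfer-ellipse semi-major axis a_t = (r₁ + r₂)/2 = (8460 + 62700)/2 = 35580 km.
Circular speed at r₁: v₁ = √(μ/r₁) = √(3.986×10^5/8460) = 6.864 km/s.
Transfer-orbit speed at r₁ (v² = μ(2/r − 1/a)): v_p = √[μ(2/r₁ − 1/a_t)] = 9.112 km/s.
First burn Δv₁ = |v_p − v₁| = 2.248 km/s.
Circular speed at r₂: v₂ = √(μ/r₂) = 2.521 km/s.
Transfer-orbit speed at r₂: v_a = √[μ(2/r₂ − 1/a_t)] = 1.229 km/s.
Second burn Δv₂ = |v₂ − v_a| = 1.292 km/s.
Total Δv = Δv₁ + Δv₂ = 3.540 km/s.

Δv = 3540 m/s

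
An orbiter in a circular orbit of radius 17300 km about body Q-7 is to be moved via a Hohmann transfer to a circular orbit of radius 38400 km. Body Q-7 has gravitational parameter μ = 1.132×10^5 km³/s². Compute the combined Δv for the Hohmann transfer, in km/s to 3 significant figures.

Δv = 0.809 km/s

Transfer-ellipse semi-major axis a_t = (r₁ + r₂)/2 = (17300 + 38400)/2 = 27850 km.
Circular speed at r₁: v₁ = √(μ/r₁) = √(1.132×10^5/17300) = 2.5580 km/s.
On the transfer ellipse at r₁, vis-viva gives v_p = √[μ(2/r₁ − 1/a_t)] = 3.0037 km/s.
First burn Δv₁ = |v_p − v₁| = 0.4457 km/s.
Circular speed at r₂: v₂ = √(μ/r₂) = 1.7169 km/s.
Transfer-orbit speed at r₂: v_a = √[μ(2/r₂ − 1/a_t)] = 1.3532 km/s.
Second burn Δv₂ = |v₂ − v_a| = 0.3637 km/s.
Δv = Δv₁ + Δv₂ = 0.4457 + 0.3637 = 0.8094 km/s.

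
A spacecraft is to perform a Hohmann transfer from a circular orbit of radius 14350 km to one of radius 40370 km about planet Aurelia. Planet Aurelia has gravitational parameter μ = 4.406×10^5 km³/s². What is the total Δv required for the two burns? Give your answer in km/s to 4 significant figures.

Δv = 2.101 km/s

The Hohmann ellipse has a_t = (r₁ + r₂)/2 = 27360 km.
At r₁ the circular-orbit speed is v₁ = √(μ/r₁) = 5.541 km/s.
Transfer-orbit speed at r₁ (vis-viva equation): v_p = √[μ(2/r₁ − 1/a_t)] = 6.731 km/s.
First burn Δv₁ = |v_p − v₁| = 1.190 km/s.
Circular speed at r₂: v₂ = √(μ/r₂) = 3.3036 km/s.
Transfer-orbit speed at r₂: v_a = √[μ(2/r₂ − 1/a_t)] = 2.3925 km/s.
Second burn Δv₂ = |v₂ − v_a| = 0.9111 km/s.
Δv = Δv₁ + Δv₂ = 1.190 + 0.9111 = 2.101 km/s.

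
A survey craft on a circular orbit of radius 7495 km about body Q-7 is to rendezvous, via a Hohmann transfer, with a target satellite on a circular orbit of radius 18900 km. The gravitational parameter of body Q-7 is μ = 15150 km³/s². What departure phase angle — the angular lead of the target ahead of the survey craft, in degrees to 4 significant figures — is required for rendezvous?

Semi-major axis of the transfer orbit: a_t = (7495 + 18900)/2 = 13197.5 km.
The half-period of the transfer ellipse is t = π√(a_t³/μ) = 38697 s.
The target's mean motion on its circular orbit is ω₂ = √(μ/r₂³) = 4.7371×10^-5 rad/s.
Angle swept by the target during transfer: ω₂·t = 1.8331 rad = 105.03°.
The survey craft traverses 180° on the transfer ellipse, so the target must lead by 180° − 105.03° = 74.97°.

φ = 74.97°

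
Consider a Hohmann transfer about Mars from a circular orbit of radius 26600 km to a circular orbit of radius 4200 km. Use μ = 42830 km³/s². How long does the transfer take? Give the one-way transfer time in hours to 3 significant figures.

Semi-major axis of the transfer orbit: a_t = (26600 + 4200)/2 = 15400 km.
By Kepler's third law the transfer-orbit period is T = 2π√(a_t³/μ), so t = T/2 = 29010 s.
Converting: 29010 s ÷ 3600 s/hour = 8.06 hours.

t = 8.06 hours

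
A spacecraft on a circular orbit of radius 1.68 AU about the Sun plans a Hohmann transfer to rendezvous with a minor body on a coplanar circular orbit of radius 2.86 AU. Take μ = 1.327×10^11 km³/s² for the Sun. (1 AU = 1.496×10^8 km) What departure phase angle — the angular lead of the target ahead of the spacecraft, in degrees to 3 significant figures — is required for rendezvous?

In km: r₁ = 1.68 × 1.496×10^8 = 2.51328×10^8 km; r₂ = 2.86 × 1.496×10^8 = 4.27856×10^8 km.
The Hohmann ellipse has a_t = (r₁ + r₂)/2 = 3.39592×10^8 km.
The half-period of the transfer ellipse is t = π√(a_t³/μ) = 5.397×10^7 s.
Target angular speed ω₂ = √(μ/r₂³) = 4.116×10^-8 rad/s.
Angle swept by the target during transfer: ω₂·t = 2.221 rad = 127.3°.
The spacecraft traverses 180° on the transfer ellipse, so the target must lead by 180° − 127.3° = 52.7°.

φ = 52.7°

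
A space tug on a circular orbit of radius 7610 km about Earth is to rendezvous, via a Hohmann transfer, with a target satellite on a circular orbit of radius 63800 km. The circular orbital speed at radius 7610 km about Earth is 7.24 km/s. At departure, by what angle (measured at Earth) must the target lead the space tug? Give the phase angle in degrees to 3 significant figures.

From the circular-orbit relation v² = μ/r at r = 7610 km: μ = v²r = (7.24)² × 7610 = 3.98898×10^5 km³/s².
Transfer-ellipse semi-major axis a_t = (r₁ + r₂)/2 = (7610 + 63800)/2 = 35705 km.
The half-period of the transfer ellipse is t = π√(a_t³/μ) = 33559.3 s.
The target's mean motion on its circular orbit is ω₂ = √(μ/r₂³) = 3.91922×10^-5 rad/s.
Angle swept by the target during transfer: ω₂·t = 1.3153 rad = 75.36°.
The space tug traverses 180° on the transfer ellipse, so the target must lead by 180° − 75.36° = 105°.

φ = 105°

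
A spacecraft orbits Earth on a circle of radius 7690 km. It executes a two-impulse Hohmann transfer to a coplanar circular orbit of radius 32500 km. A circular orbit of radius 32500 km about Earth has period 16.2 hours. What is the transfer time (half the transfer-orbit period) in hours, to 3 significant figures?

From Kepler's third law T² = 4π²r³/μ at r = 32500 km, T = 16.2 hours = 16.2 × 3600 s = 58320 s: μ = 4π²r³/T² = 3.98451×10^5 km³/s².
The Hohmann ellipse has a_t = (r₁ + r₂)/2 = 20095 km.
Half the transfer-orbit period gives t = π√(a_t³/μ) = 14180 s.
Converting: 14180 s ÷ 3600 s/hour = 3.94 hours.

t = 3.94 hours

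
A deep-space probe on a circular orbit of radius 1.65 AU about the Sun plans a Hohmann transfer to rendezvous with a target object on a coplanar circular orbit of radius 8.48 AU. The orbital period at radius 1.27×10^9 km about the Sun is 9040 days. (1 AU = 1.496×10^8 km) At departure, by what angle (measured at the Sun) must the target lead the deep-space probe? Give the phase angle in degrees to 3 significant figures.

φ = 96.9°

From Kepler's third law T² = 4π²r³/μ at r = 1.27×10^9 km, T = 9040 days = 9040 × 86400 s = 7.81056×10^8 s: μ = 4π²r³/T² = 1.32558×10^11 km³/s².
In km: r₁ = 1.65 × 1.496×10^8 = 2.4684×10^8 km; r₂ = 8.48 × 1.496×10^8 = 1.268608×10^9 km.
Semi-major axis of the transfer orbit: a_t = (2.4684×10^8 + 1.268608×10^9)/2 = 7.57724×10^8 km.
Transfer time t = π√(a_t³/μ) = 1.7998×10^8 s.
Target angular speed ω₂ = √(μ/r₂³) = 8.0577×10^-9 rad/s.
Angle swept by the target during transfer: ω₂·t = 1.4502 rad = 83.09°.
The deep-space probe traverses 180° on the transfer ellipse, so the target must lead by 180° − 83.09° = 96.9°.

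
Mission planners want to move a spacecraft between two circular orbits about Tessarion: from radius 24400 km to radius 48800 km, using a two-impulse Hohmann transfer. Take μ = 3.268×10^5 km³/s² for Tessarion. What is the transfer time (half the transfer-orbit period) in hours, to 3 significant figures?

t = 10.7 hours

The Hohmann ellipse has a_t = (r₁ + r₂)/2 = 36600 km.
Half the transfer-orbit period gives t = π√(a_t³/μ) = 38480 s.
Converting: 38480 s ÷ 3600 s/hour = 10.7 hours.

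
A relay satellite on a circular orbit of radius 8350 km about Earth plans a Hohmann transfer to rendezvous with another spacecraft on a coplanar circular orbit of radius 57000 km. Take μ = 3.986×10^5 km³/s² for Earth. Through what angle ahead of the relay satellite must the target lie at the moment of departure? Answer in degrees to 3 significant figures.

φ = 102°

Transfer-ellipse semi-major axis a_t = (r₁ + r₂)/2 = (8350 + 57000)/2 = 32675 km.
Transfer time t = π√(a_t³/μ) = 29390 s.
Target angular speed ω₂ = √(μ/r₂³) = 4.6393×10^-5 rad/s.
Angle swept by the target during transfer: ω₂·t = 1.3635 rad = 78.12°.
Arrival is 180° from departure on the ellipse, so φ = 180° − 78.12° = 102°.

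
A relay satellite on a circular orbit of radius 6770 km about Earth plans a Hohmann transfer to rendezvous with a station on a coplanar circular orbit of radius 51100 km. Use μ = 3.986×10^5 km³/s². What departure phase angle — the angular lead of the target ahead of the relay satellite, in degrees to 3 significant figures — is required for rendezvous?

φ = 103°

Semi-major axis of the transfer orbit: a_t = (6770 + 51100)/2 = 28935 km.
The half-period of the transfer ellipse is t = π√(a_t³/μ) = 24490 s.
The target's mean motion on its circular orbit is ω₂ = √(μ/r₂³) = 5.466×10^-5 rad/s.
Angle swept by the target during transfer: ω₂·t = 1.3386 rad = 76.70°.
The relay satellite traverses 180° on the transfer ellipse, so the target must lead by 180° − 76.70° = 103°.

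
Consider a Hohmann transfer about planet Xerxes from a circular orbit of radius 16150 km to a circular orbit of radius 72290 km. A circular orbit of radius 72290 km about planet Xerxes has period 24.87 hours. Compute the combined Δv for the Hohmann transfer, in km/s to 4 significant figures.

Δv = 4.997 km/s

From Kepler's third law T² = 4π²r³/μ at r = 72290 km, T = 24.87 hours = 24.87 × 3600 s = 89532 s: μ = 4π²r³/T² = 1.86053×10^6 km³/s².
Semi-major axis of the transfer orbit: a_t = (16150 + 72290)/2 = 44220 km.
Circular speed at r₁: v₁ = √(μ/r₁) = √(1.86053×10^6/16150) = 10.73 km/s.
Transfer-orbit speed at r₁ (v² = μ(2/r − 1/a)): v_p = √[μ(2/r₁ − 1/a_t)] = 13.72 km/s.
First burn Δv₁ = |v_p − v₁| = 2.990 km/s.
At r₂, v₂ = √(μ/r₂) = 5.073 km/s.
Transfer-orbit speed at r₂: v_a = √[μ(2/r₂ − 1/a_t)] = 3.066 km/s.
Second burn Δv₂ = |v₂ − v_a| = 2.007 km/s.
Total Δv = Δv₁ + Δv₂ = 4.997 km/s.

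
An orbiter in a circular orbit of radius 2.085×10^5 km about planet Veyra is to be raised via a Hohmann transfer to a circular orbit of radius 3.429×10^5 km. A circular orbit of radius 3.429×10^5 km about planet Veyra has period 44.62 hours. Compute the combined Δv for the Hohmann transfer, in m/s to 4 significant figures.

From Kepler's third law T² = 4π²r³/μ at r = 3.429×10^5 km, T = 44.62 hours = 44.62 × 3600 s = 1.60632×10^5 s: μ = 4π²r³/T² = 6.16876×10^7 km³/s².
Transfer-ellipse semi-major axis a_t = (r₁ + r₂)/2 = (2.085×10^5 + 3.429×10^5)/2 = 2.757×10^5 km.
At r₁ the circular-orbit speed is v₁ = √(μ/r₁) = 17.201 km/s.
Transfer-orbit speed at r₁ (vis-viva): v_p = √[μ(2/r₁ − 1/a_t)] = 19.183 km/s.
First burn Δv₁ = |v_p − v₁| = 1.982 km/s.
Circular speed at r₂: v₂ = √(μ/r₂) = 13.413 km/s.
Transfer-orbit speed at r₂: v_a = √[μ(2/r₂ − 1/a_t)] = 11.664 km/s.
Second burn Δv₂ = |v₂ − v_a| = 1.749 km/s.
Total Δv = Δv₁ + Δv₂ = 3.731 km/s.

Δv = 3731 m/s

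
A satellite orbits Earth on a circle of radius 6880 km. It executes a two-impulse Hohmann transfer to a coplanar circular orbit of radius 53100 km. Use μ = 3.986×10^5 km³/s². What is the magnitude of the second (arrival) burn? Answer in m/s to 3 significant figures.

Δv₂ = 1430 m/s

Semi-major axis of the transfer orbit: a_t = (6880 + 53100)/2 = 29990 km.
On the circular orbit at r = 53100 km, v_c = √(μ/r) = 2.740 km/s.
Vis-viva on the transfer ellipse at r = 53100 km gives v_t = √[μ(2/r − 1/a_t)] = 1.312 km/s.
Δv₂ = |v_t − v_c| = |1.312 − 2.740| = 1.428 km/s.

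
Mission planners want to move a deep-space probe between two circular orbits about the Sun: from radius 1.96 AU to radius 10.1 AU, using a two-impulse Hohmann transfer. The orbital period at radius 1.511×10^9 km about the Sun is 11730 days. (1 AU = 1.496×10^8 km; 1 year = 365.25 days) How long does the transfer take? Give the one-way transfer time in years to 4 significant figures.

t = 7.407 years

From Kepler's third law T² = 4π²r³/μ at r = 1.511×10^9 km, T = 11730 days = 11730 × 86400 s = 1.013472×10^9 s: μ = 4π²r³/T² = 1.32596×10^11 km³/s².
In km: r₁ = 1.96 × 1.496×10^8 = 2.93216×10^8 km; r₂ = 10.1 × 1.496×10^8 = 1.51096×10^9 km.
The Hohmann ellipse has a_t = (r₁ + r₂)/2 = 9.02088×10^8 km.
Transfer time t = π√(a_t³/μ) = π√((9.02088×10^8)³ / 1.32596×10^11) = 2.3375×10^8 s.
Converting: 2.3375×10^8 s ÷ 3.15576×10^7 s/year (365.25 × 86400) = 7.407 years.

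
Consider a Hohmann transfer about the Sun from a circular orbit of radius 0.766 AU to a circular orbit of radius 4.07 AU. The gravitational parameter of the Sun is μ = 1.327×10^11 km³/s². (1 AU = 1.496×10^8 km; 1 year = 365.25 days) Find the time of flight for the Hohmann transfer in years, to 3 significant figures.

t = 1.88 years

In km: r₁ = 0.766 × 1.496×10^8 = 1.145936×10^8 km; r₂ = 4.07 × 1.496×10^8 = 6.08872×10^8 km.
The Hohmann ellipse has a_t = (r₁ + r₂)/2 = 3.617328×10^8 km.
Half the transfer-orbit period gives t = π√(a_t³/μ) = 5.933×10^7 s.
Converting: 5.933×10^7 s ÷ 3.15576×10^7 s/year (365.25 × 86400) = 1.88 years.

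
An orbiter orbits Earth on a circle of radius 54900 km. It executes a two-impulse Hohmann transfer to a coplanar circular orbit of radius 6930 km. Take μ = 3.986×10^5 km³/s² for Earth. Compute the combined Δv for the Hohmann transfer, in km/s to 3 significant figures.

Transfer-ellipse semi-major axis a_t = (r₁ + r₂)/2 = (54900 + 6930)/2 = 30915 km.
At r₁ the circular-orbit speed is v₁ = √(μ/r₁) = 2.6945 km/s.
Transfer-orbit speed at r₁ (vis-viva): v_a = √[μ(2/r₁ − 1/a_t)] = 1.2757 km/s.
First burn Δv₁ = |v_a − v₁| = 1.4188 km/s.
Circular speed at r₂: v₂ = √(μ/r₂) = 7.58406 km/s.
Transfer-orbit speed at r₂: v_p = √[μ(2/r₂ − 1/a_t)] = 10.1066 km/s.
Second burn Δv₂ = |v₂ − v_p| = 2.5225 km/s.
Δv = Δv₁ + Δv₂ = 1.4188 + 2.5225 = 3.941 km/s.

Δv = 3.94 km/s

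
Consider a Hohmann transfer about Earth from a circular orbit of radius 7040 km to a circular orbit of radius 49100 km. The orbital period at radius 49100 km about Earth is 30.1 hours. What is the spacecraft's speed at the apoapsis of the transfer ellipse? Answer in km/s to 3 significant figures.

v = 1.43 km/s

From Kepler's third law T² = 4π²r³/μ at r = 49100 km, T = 30.1 hours = 30.1 × 3600 s = 1.0836×10^5 s: μ = 4π²r³/T² = 3.97985×10^5 km³/s².
Semi-major axis of the transfer orbit: a_t = (7040 + 49100)/2 = 28070 km.
At apoapsis, r = 49100 km.
Applying v² = μ(2/r − 1/a_t): v = 1.426 km/s.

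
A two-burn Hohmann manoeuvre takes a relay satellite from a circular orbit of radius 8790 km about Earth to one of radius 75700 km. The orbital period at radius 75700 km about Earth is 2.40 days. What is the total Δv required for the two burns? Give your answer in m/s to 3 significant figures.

From Kepler's third law T² = 4π²r³/μ at r = 75700 km, T = 2.40 days = 2.40 × 86400 s = 2.0736×10^5 s: μ = 4π²r³/T² = 3.98288×10^5 km³/s².
The Hohmann ellipse has a_t = (r₁ + r₂)/2 = 42245 km.
Circular speed at r₁: v₁ = √(μ/r₁) = √(3.98288×10^5/8790) = 6.7314 km/s.
Transfer-orbit speed at r₁ (v² = μ(2/r − 1/a)): v_p = √[μ(2/r₁ − 1/a_t)] = 9.0108 km/s.
First burn Δv₁ = |v_p − v₁| = 2.2794 km/s.
At r₂, v₂ = √(μ/r₂) = 2.2938 km/s.
Transfer-orbit speed at r₂: v_a = √[μ(2/r₂ − 1/a_t)] = 1.0463 km/s.
Second burn Δv₂ = |v₂ − v_a| = 1.2475 km/s.
Δv = Δv₁ + Δv₂ = 2.2794 + 1.2475 = 3.527 km/s.

Δv = 3530 m/s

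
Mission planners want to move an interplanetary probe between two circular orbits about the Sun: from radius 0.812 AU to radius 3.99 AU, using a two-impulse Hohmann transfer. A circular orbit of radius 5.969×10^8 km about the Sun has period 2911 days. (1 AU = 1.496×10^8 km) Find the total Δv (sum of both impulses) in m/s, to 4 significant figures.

From Kepler's third law T² = 4π²r³/μ at r = 5.969×10^8 km, T = 2911 days = 2911 × 86400 s = 2.515104×10^8 s: μ = 4π²r³/T² = 1.32725×10^11 km³/s².
In km: r₁ = 0.812 × 1.496×10^8 = 1.214752×10^8 km; r₂ = 3.99 × 1.496×10^8 = 5.96904×10^8 km.
Semi-major axis of the transfer orbit: a_t = (1.214752×10^8 + 5.96904×10^8)/2 = 3.591896×10^8 km.
Circular speed at r₁: v₁ = √(μ/r₁) = √(1.32725×10^11/1.214752×10^8) = 33.055 km/s.
On the transfer ellipse at r₁, v² = μ(2/r − 1/a) gives v_p = √[μ(2/r₁ − 1/a_t)] = 42.611 km/s.
First burn Δv₁ = |v_p − v₁| = 9.556 km/s.
Circular speed at r₂: v₂ = √(μ/r₂) = 14.912 km/s.
Transfer-orbit speed at r₂: v_a = √[μ(2/r₂ − 1/a_t)] = 8.6717 km/s.
Second burn Δv₂ = |v₂ − v_a| = 6.240 km/s.
Total Δv = Δv₁ + Δv₂ = 15.80 km/s.

Δv = 15800 m/s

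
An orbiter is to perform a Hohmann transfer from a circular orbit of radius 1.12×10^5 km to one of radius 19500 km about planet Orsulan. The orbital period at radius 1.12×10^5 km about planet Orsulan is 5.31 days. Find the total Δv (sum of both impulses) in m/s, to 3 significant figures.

Δv = 1820 m/s

From Kepler's third law T² = 4π²r³/μ at r = 1.12×10^5 km, T = 5.31 days = 5.31 × 86400 s = 4.58784×10^5 s: μ = 4π²r³/T² = 2.63510×10^5 km³/s².
Semi-major axis of the transfer orbit: a_t = (1.120×10^5 + 19500)/2 = 65750 km.
Circular speed at r₁: v₁ = √(μ/r₁) = √(2.63510×10^5/1.120×10^5) = 1.53387 km/s.
On the transfer ellipse at r₁, v² = μ(2/r − 1/a) gives v_a = √[μ(2/r₁ − 1/a_t)] = 0.835332 km/s.
First burn Δv₁ = |v_a − v₁| = 0.69854 km/s.
Circular speed at r₂: v₂ = √(μ/r₂) = 3.6760 km/s.
Transfer-orbit speed at r₂: v_p = √[μ(2/r₂ − 1/a_t)] = 4.7978 km/s.
Second burn Δv₂ = |v₂ − v_p| = 1.1218 km/s.
Δv = Δv₁ + Δv₂ = 0.69854 + 1.1218 = 1.820 km/s.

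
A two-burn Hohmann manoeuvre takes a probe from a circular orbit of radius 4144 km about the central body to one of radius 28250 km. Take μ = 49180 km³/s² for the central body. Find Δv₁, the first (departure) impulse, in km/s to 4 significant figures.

Δv₁ = 1.105 km/s

Semi-major axis of the transfer orbit: a_t = (4144 + 28250)/2 = 16197 km.
On the circular orbit at r = 4144 km, v_c = √(μ/r) = 3.445 km/s.
Vis-viva on the transfer ellipse at r = 4144 km gives v_t = √[μ(2/r − 1/a_t)] = 4.550 km/s.
Δv₁ = |v_t − v_c| = |4.550 − 3.445| = 1.105 km/s.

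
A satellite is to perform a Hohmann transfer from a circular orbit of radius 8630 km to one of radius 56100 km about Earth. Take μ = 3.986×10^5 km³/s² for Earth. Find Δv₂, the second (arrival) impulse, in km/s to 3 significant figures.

Δv₂ = 1.29 km/s

The Hohmann ellipse has a_t = (r₁ + r₂)/2 = 32365 km.
On the circular orbit at r = 56100 km, v_c = √(μ/r) = 2.6656 km/s.
Transfer-orbit speed at the same r (vis-viva, a = a_t): v_t = √[μ(2/r − 1/a_t)] = 1.3764 km/s.
Δv₂ = |v_t − v_c| = |1.3764 − 2.6656| = 1.289 km/s.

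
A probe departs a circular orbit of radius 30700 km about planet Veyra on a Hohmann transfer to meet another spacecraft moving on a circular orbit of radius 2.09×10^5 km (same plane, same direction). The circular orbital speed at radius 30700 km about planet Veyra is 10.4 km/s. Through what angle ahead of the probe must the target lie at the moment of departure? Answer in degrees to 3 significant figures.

φ = 102°

From the circular-orbit relation v² = μ/r at r = 30700 km: μ = v²r = (10.4)² × 30700 = 3.32051×10^6 km³/s².
The Hohmann ellipse has a_t = (r₁ + r₂)/2 = 1.1985×10^5 km.
The half-period of the transfer ellipse is t = π√(a_t³/μ) = 71533 s.
The target's mean motion on its circular orbit is ω₂ = √(μ/r₂³) = 1.9071×10^-5 rad/s.
Angle swept by the target during transfer: ω₂·t = 1.3642 rad = 78.16°.
Arrival is 180° from departure on the ellipse, so φ = 180° − 78.16° = 102°.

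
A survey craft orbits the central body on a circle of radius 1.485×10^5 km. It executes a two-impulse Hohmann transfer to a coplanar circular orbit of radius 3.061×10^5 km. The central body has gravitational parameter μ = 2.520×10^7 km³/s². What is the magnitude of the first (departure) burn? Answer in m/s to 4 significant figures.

The Hohmann ellipse has a_t = (r₁ + r₂)/2 = 2.273×10^5 km.
Circular speed at r = 1.485×10^5 km: v_c = √(μ/r) = 13.03 km/s.
Transfer-orbit speed at the same r (vis-viva, a = a_t): v_t = √[μ(2/r − 1/a_t)] = 15.12 km/s.
Δv₁ = |v_t − v_c| = |15.12 − 13.03| = 2.090 km/s.

Δv₁ = 2090 m/s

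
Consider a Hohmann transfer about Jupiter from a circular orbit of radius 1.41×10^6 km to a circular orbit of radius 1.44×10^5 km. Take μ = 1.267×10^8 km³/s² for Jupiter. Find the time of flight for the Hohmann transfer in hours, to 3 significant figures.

Semi-major axis of the transfer orbit: a_t = (1.410×10^6 + 1.440×10^5)/2 = 7.770×10^5 km.
Half the transfer-orbit period gives t = π√(a_t³/μ) = 1.912×10^5 s.
Converting: 1.912×10^5 s ÷ 3600 s/hour = 53.1 hours.

t = 53.1 hours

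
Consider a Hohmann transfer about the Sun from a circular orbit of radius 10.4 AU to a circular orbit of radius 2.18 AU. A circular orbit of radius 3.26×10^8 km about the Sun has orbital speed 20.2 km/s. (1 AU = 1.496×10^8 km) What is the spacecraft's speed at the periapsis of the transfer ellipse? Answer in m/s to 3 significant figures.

From the circular-orbit relation v² = μ/r at r = 3.26×10^8 km: μ = v²r = (20.2)² × 3.26×10^8 = 1.33021×10^11 km³/s².
In km: r₁ = 10.4 × 1.496×10^8 = 1.55584×10^9 km; r₂ = 2.18 × 1.496×10^8 = 3.26128×10^8 km.
Semi-major axis of the transfer orbit: a_t = (1.55584×10^9 + 3.26128×10^8)/2 = 9.40984×10^8 km.
At periapsis, r = 3.26128×10^8 km.
Applying v² = μ(2/r − 1/a_t): v = 25.97 km/s.

v = 26000 m/s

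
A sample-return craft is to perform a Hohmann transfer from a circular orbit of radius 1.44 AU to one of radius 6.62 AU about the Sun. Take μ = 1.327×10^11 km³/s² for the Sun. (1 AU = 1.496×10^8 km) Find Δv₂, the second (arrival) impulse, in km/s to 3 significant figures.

In km: r₁ = 1.44 × 1.496×10^8 = 2.15424×10^8 km; r₂ = 6.62 × 1.496×10^8 = 9.90352×10^8 km.
The Hohmann ellipse has a_t = (r₁ + r₂)/2 = 6.02888×10^8 km.
On the circular orbit at r = 9.90352×10^8 km, v_c = √(μ/r) = 11.5755 km/s.
Vis-viva on the transfer ellipse at r = 9.90352×10^8 km gives v_t = √[μ(2/r − 1/a_t)] = 6.91942 km/s.
Δv₂ = |v_t − v_c| = |6.91942 − 11.5755| = 4.656 km/s.

Δv₂ = 4.66 km/s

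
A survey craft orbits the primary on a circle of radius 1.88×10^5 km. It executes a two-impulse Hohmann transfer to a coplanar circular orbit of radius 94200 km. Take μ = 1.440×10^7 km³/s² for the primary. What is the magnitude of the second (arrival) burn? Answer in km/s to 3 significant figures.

Transfer-ellipse semi-major axis a_t = (r₁ + r₂)/2 = (1.880×10^5 + 94200)/2 = 1.411×10^5 km.
On the circular orbit at r = 94200 km, v_c = √(μ/r) = 12.364 km/s.
Transfer-orbit speed at the same r (vis-viva, a = a_t): v_t = √[μ(2/r − 1/a_t)] = 14.272 km/s.
Δv₂ = |v_t − v_c| = |14.272 − 12.364| = 1.908 km/s.

Δv₂ = 1.91 km/s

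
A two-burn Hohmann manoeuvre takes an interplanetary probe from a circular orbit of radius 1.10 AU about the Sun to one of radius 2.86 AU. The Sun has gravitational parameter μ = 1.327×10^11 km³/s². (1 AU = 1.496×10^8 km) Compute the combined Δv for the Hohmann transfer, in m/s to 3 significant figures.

In km: r₁ = 1.10 × 1.496×10^8 = 1.6456×10^8 km; r₂ = 2.86 × 1.496×10^8 = 4.27856×10^8 km.
The Hohmann ellipse has a_t = (r₁ + r₂)/2 = 2.96208×10^8 km.
At r₁ the circular-orbit speed is v₁ = √(μ/r₁) = 28.397 km/s.
Transfer-orbit speed at r₁ (vis-viva): v_p = √[μ(2/r₁ − 1/a_t)] = 34.129 km/s.
First burn Δv₁ = |v_p − v₁| = 5.732 km/s.
Circular speed at r₂: v₂ = √(μ/r₂) = 17.6111 km/s.
Transfer-orbit speed at r₂: v_a = √[μ(2/r₂ − 1/a_t)] = 13.1265 km/s.
Second burn Δv₂ = |v₂ − v_a| = 4.485 km/s.
Total Δv = Δv₁ + Δv₂ = 10.22 km/s.

Δv = 10200 m/s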